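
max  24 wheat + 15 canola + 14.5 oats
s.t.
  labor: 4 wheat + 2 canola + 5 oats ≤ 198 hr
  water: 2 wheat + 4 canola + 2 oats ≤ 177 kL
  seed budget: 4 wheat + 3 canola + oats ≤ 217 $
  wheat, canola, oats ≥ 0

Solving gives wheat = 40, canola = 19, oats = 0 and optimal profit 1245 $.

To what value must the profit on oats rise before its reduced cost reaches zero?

Check each constraint at x*: labor 198/198 (tight); water 156/177 (slack 21); seed budget 217/217 (tight).
Slack constraints have shadow price 0 (complementary slackness).
Dual feasibility on the basic columns requires 4·y_labor + 4·y_seed budget = 24, 2·y_labor + 3·y_seed budget = 15.
Solving: y_labor = 3, y_seed budget = 3.
oats enters the basis when its profit ≥ yᵀa₃ = 3·5 + 3·1 = 18.

18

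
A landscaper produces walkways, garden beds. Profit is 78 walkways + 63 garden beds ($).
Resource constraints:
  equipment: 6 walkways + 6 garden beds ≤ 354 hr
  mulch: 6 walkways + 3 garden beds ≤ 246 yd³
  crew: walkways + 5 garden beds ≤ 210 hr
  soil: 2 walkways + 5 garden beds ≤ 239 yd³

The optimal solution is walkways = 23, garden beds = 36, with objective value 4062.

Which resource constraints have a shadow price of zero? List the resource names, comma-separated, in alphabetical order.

equipment: 354/354 (binding)
mulch: 246/246 (binding)
crew: 203/210 (slack 7)
soil: 226/239 (slack 13)
By complementary slackness, a constraint with positive slack has shadow price 0 → crew, soil.

crew, soil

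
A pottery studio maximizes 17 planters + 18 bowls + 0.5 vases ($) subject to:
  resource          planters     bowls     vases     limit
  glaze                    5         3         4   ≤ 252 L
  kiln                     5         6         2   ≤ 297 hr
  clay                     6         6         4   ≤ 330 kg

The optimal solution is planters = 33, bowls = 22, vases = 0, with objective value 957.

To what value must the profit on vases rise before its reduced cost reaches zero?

10

Check each constraint at x*: glaze 231/252 (slack 21); kiln 297/297 (tight); clay 330/330 (tight).
By complementary slackness, y = 0 for the non-binding constraint.
From A_Bᵀ y = c: 5·y_kiln + 6·y_clay = 17; 6·y_kiln + 6·y_clay = 18.
This yields shadow prices y_kiln = 1, y_clay = 2.
vases enters the basis when its profit ≥ yᵀa₃ = 1·2 + 2·4 = 10.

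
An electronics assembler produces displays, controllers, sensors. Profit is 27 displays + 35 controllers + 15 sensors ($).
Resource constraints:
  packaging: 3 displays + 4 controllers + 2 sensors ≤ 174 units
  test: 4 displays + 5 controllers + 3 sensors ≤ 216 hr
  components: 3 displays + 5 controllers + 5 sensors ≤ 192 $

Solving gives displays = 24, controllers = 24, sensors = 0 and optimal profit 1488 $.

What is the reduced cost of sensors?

At the optimum: packaging uses 168 of 174 (slack = 6); test uses 216 of 216 (binding); components uses 192 of 192 (binding).
Since packaging is not tight, its dual is 0.
From A_Bᵀ y = c: 4·y_test + 3·y_components = 27; 5·y_test + 5·y_components = 35.
Solving: y_test = 6, y_components = 1.
Reduced cost of sensors: c₃ − yᵀa₃ = 15 − (6·3 + 1·5) = 15 − 23 = -8.

-8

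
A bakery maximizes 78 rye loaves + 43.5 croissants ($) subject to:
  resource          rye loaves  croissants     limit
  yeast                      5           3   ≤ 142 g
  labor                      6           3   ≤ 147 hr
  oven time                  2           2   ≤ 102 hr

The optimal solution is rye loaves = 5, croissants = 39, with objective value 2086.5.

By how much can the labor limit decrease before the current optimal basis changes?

Binding constraints: yeast, labor. The basis is B = [[5,3],[6,3]] with det -3.
Per unit decrease in labor, x* moves by d = (-1, 1.6667).
The basis stays optimal until rye loaves reaches 0; allowable decrease = 5 hr.

5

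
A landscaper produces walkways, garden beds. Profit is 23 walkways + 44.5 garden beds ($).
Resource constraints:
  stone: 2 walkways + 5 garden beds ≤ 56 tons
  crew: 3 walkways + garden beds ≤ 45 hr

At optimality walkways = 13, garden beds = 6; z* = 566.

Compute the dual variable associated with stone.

Both stone and crew are binding at x*.
The binding rows give the dual system: 2·y_stone + 3·y_crew = 23 and 5·y_stone + 1·y_crew = 44.5.
Solving: y_stone = 8.5, y_crew = 2.
Shadow price of stone = 8.5.

8.5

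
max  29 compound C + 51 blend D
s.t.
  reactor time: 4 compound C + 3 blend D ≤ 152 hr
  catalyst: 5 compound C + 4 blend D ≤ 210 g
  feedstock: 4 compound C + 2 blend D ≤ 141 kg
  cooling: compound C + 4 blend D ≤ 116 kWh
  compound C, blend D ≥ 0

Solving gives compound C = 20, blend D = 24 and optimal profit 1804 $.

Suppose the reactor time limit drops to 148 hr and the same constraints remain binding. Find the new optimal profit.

1784

Binding: reactor time and cooling. Non-binding: catalyst (14 unused), feedstock (13 unused).
Since catalyst, feedstock are not tight, their duals are 0.
Dual feasibility on the basic columns requires 4·y_reactor time + 1·y_cooling = 29, 3·y_reactor time + 4·y_cooling = 51.
Solving: y_reactor time = 5, y_cooling = 9.
Δz = y_reactor time·Δb = 5 × (-4) = -20, so new z* = 1804 − 20 = 1784.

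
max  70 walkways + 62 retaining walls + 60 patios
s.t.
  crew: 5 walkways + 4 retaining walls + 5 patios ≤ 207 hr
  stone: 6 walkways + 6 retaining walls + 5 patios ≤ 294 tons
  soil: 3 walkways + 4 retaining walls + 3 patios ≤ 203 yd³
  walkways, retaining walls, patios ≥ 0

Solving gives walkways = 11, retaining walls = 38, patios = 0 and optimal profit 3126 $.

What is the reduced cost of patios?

Check each constraint at x*: crew 207/207 (tight); stone 294/294 (tight); soil 185/203 (slack 18).
Since soil is not tight, its dual is 0.
The binding rows give the dual system: 5·y_crew + 6·y_stone = 70 and 4·y_crew + 6·y_stone = 62.
This yields shadow prices y_crew = 8, y_stone = 5.
Reduced cost of patios: c₃ − yᵀa₃ = 60 − (8·5 + 5·5) = 60 − 65 = -5.

-5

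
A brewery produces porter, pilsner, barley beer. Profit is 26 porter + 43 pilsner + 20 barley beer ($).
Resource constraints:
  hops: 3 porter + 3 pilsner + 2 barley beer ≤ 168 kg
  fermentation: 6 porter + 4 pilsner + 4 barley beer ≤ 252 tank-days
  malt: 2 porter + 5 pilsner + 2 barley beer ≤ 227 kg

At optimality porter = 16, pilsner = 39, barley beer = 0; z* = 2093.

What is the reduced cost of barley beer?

-2

Check each constraint at x*: hops 165/168 (slack 3); fermentation 252/252 (tight); malt 227/227 (tight).
Since hops is not tight, its dual is 0.
Dual feasibility on the basic columns requires 6·y_fermentation + 2·y_malt = 26, 4·y_fermentation + 5·y_malt = 43.
This yields shadow prices y_fermentation = 2, y_malt = 7.
Reduced cost of barley beer: c₃ − yᵀa₃ = 20 − (2·4 + 7·2) = 20 − 22 = -2.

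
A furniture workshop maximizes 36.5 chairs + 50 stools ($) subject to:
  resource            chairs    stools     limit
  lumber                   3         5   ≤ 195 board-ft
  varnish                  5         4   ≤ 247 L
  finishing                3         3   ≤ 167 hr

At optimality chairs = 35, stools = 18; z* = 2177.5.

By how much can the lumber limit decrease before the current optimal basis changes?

Binding constraints: lumber, varnish. The basis is B = [[3,5],[5,4]] with det -13.
Per unit decrease in lumber, x* moves by d = (0.3077, -0.3846).
The basis stays optimal until stools reaches 0; allowable decrease = 46.8 board-ft.

46.8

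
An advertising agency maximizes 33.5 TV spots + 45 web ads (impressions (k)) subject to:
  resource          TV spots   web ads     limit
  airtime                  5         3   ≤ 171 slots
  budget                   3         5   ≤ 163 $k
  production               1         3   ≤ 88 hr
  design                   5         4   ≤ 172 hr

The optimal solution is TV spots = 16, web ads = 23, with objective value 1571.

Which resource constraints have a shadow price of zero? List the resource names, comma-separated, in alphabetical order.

airtime, production

airtime: 149/171 (slack 22)
budget: 163/163 (binding)
production: 85/88 (slack 3)
design: 172/172 (binding)
By complementary slackness, a constraint with positive slack has shadow price 0 → airtime, production.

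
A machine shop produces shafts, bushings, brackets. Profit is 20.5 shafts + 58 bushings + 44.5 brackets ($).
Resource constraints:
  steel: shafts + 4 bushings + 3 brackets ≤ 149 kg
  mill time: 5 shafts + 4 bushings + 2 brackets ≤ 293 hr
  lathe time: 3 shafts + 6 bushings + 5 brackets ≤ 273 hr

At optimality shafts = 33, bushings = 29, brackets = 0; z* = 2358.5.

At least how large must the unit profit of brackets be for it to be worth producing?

45.5

At the optimum: steel uses 149 of 149 (binding); mill time uses 281 of 293 (slack = 12); lathe time uses 273 of 273 (binding).
Since mill time is not tight, its dual is 0.
Dual feasibility on the basic columns requires 1·y_steel + 3·y_lathe time = 20.5, 4·y_steel + 6·y_lathe time = 58.
Solving: y_steel = 8.5, y_lathe time = 4.
brackets enters the basis when its profit ≥ yᵀa₃ = 8.5·3 + 4·5 = 45.5.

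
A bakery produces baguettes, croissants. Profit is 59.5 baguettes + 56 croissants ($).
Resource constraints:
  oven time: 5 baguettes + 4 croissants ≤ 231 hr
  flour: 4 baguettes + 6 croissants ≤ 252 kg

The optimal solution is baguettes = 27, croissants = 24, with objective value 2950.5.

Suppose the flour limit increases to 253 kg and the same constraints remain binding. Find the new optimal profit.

2953.5

At the optimum: oven time uses 231 of 231 (binding); flour uses 252 of 252 (binding).
The binding rows give the dual system: 5·y_oven time + 4·y_flour = 59.5 and 4·y_oven time + 6·y_flour = 56.
Solving: y_oven time = 9.5, y_flour = 3.
Δz = y_flour·Δb = 3 × (1) = 3, so new z* = 2950.5 + 3 = 2953.5.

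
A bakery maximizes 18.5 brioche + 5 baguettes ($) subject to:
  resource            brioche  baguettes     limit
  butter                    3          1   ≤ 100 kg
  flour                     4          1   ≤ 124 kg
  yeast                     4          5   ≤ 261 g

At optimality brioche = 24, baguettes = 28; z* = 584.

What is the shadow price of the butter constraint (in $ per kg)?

1.5

Binding: butter and flour. Non-binding: yeast (25 unused).
By complementary slackness, y = 0 for the non-binding constraint.
The binding rows give the dual system: 3·y_butter + 4·y_flour = 18.5 and 1·y_butter + 1·y_flour = 5.
This yields shadow prices y_butter = 1.5, y_flour = 3.5.
Shadow price of butter = 1.5.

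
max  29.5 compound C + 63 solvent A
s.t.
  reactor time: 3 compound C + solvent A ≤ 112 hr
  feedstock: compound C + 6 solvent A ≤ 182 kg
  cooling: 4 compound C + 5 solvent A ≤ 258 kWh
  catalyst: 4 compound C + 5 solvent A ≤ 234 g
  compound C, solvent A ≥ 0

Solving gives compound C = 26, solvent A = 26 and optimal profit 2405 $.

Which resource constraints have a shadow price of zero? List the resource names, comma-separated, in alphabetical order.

cooling, reactor time

reactor time: 104/112 (slack 8)
feedstock: 182/182 (binding)
cooling: 234/258 (slack 24)
catalyst: 234/234 (binding)
By complementary slackness, a constraint with positive slack has shadow price 0 → cooling, reactor time.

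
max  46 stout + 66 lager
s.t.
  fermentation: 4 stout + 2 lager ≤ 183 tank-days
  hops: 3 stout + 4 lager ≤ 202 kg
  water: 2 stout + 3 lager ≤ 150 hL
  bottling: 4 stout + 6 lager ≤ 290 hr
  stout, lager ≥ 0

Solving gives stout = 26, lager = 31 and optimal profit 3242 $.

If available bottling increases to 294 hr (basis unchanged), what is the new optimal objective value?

3270

Binding: hops and bottling. Non-binding: fermentation (17 unused), water (5 unused).
By complementary slackness, y = 0 for the non-binding constraints.
From A_Bᵀ y = c: 3·y_hops + 4·y_bottling = 46; 4·y_hops + 6·y_bottling = 66.
This yields shadow prices y_hops = 6, y_bottling = 7.
Δz = y_bottling·Δb = 7 × (4) = 28, so new z* = 3242 + 28 = 3270.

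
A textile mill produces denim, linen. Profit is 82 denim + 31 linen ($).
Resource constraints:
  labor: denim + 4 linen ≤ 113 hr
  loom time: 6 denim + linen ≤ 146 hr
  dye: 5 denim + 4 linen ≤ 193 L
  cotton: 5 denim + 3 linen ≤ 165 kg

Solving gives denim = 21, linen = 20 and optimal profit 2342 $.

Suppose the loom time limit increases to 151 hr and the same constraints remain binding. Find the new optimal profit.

Binding: loom time and cotton. Non-binding: labor (12 unused), dye (8 unused).
By complementary slackness, y = 0 for the non-binding constraints.
Dual feasibility on the basic columns requires 6·y_loom time + 5·y_cotton = 82, 1·y_loom time + 3·y_cotton = 31.
This yields shadow prices y_loom time = 7, y_cotton = 8.
Δz = y_loom time·Δb = 7 × (5) = 35, so new z* = 2342 + 35 = 2377.

2377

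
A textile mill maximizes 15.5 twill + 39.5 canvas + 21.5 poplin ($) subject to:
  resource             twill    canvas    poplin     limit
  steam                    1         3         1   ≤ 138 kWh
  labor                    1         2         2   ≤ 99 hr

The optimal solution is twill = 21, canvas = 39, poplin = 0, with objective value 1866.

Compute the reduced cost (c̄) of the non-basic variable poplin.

At the optimum: steam uses 138 of 138 (binding); labor uses 99 of 99 (binding).
Dual feasibility on the basic columns requires 1·y_steam + 1·y_labor = 15.5, 3·y_steam + 2·y_labor = 39.5.
Solving: y_steam = 8.5, y_labor = 7.
Reduced cost of poplin: c₃ − yᵀa₃ = 21.5 − (8.5·1 + 7·2) = 21.5 − 22.5 = -1.

-1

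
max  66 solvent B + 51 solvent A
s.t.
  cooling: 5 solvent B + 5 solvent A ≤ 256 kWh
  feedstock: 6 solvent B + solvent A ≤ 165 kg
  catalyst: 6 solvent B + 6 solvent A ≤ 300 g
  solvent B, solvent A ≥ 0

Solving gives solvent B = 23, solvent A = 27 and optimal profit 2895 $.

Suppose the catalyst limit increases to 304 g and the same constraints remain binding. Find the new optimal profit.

At the optimum: cooling uses 250 of 256 (slack = 6); feedstock uses 165 of 165 (binding); catalyst uses 300 of 300 (binding).
Slack constraints have shadow price 0 (complementary slackness).
Dual feasibility on the basic columns requires 6·y_feedstock + 6·y_catalyst = 66, 1·y_feedstock + 6·y_catalyst = 51.
This yields shadow prices y_feedstock = 3, y_catalyst = 8.
Δz = y_catalyst·Δb = 8 × (4) = 32, so new z* = 2895 + 32 = 2927.

2927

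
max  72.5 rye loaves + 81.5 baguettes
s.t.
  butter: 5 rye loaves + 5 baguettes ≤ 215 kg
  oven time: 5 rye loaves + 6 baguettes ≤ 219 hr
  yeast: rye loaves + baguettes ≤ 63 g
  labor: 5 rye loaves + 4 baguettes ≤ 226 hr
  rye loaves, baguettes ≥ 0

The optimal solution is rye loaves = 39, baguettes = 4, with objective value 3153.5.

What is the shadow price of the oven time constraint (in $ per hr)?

Binding: butter and oven time. Non-binding: yeast (20 unused), labor (15 unused).
By complementary slackness, y = 0 for the non-binding constraints.
The binding rows give the dual system: 5·y_butter + 5·y_oven time = 72.5 and 5·y_butter + 6·y_oven time = 81.5.
→ y_butter = 5.5 and y_oven time = 9.
Shadow price of oven time = 9.

9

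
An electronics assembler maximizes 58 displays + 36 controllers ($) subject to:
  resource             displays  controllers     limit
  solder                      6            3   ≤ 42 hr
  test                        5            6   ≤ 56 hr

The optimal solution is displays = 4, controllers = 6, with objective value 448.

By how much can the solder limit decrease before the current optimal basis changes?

14

Binding constraints: solder, test. The basis is B = [[6,3],[5,6]] with det 21.
Per unit decrease in solder, x* moves by d = (-0.2857, 0.2381).
The basis stays optimal until displays reaches 0; allowable decrease = 14 hr.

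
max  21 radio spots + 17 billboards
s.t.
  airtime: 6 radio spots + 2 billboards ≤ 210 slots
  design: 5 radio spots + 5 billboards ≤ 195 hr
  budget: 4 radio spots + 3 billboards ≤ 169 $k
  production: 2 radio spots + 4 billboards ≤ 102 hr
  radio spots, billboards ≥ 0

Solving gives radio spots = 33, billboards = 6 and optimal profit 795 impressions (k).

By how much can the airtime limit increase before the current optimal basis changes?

24

Binding constraints: airtime, design. The basis is B = [[6,2],[5,5]] with det 20.
Per unit increase in airtime, x* moves by d = (0.25, -0.25).
The basis stays optimal until billboards reaches 0; allowable increase = 24 slots.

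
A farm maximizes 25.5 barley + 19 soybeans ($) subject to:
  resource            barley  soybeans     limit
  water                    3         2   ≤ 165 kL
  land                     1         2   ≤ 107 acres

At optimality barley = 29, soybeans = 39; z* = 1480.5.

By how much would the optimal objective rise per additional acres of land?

Both water and land are binding at x*.
The binding rows give the dual system: 3·y_water + 1·y_land = 25.5 and 2·y_water + 2·y_land = 19.
Solving: y_water = 8, y_land = 1.5.
Shadow price of land = 1.5.

1.5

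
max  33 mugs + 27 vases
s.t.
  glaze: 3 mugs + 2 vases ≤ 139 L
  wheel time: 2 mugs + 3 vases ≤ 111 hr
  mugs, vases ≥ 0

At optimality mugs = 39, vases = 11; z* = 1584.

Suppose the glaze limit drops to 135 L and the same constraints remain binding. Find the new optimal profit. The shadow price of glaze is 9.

1548

Δb = -4, so new z* = 1584 + (9)·(-4) = 1584 − 36 = 1548.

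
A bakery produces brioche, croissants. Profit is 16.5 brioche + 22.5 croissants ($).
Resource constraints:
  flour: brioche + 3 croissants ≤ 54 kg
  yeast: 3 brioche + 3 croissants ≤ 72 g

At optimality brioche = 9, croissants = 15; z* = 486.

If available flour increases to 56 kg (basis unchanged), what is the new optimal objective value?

492

At the optimum: flour uses 54 of 54 (binding); yeast uses 72 of 72 (binding).
From A_Bᵀ y = c: 1·y_flour + 3·y_yeast = 16.5; 3·y_flour + 3·y_yeast = 22.5.
→ y_flour = 3 and y_yeast = 4.5.
Δz = y_flour·Δb = 3 × (2) = 6, so new z* = 486 + 6 = 492.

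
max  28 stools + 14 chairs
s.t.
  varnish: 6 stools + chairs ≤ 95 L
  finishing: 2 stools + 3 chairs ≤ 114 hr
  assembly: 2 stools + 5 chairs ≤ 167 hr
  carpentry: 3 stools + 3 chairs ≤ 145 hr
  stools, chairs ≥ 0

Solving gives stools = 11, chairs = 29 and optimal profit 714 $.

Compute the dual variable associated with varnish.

Check each constraint at x*: varnish 95/95 (tight); finishing 109/114 (slack 5); assembly 167/167 (tight); carpentry 120/145 (slack 25).
Slack constraints have shadow price 0 (complementary slackness).
From A_Bᵀ y = c: 6·y_varnish + 2·y_assembly = 28; 1·y_varnish + 5·y_assembly = 14.
Solving: y_varnish = 4, y_assembly = 2.
Shadow price of varnish = 4.

4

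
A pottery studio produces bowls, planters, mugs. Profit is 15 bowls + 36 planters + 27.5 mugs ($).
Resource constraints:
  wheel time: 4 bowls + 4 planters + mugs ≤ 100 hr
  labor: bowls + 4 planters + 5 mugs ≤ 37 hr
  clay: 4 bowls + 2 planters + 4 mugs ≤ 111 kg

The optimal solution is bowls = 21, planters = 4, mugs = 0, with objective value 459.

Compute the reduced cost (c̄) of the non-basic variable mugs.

-9.5

Check each constraint at x*: wheel time 100/100 (tight); labor 37/37 (tight); clay 92/111 (slack 19).
Slack constraints have shadow price 0 (complementary slackness).
The binding rows give the dual system: 4·y_wheel time + 1·y_labor = 15 and 4·y_wheel time + 4·y_labor = 36.
This yields shadow prices y_wheel time = 2, y_labor = 7.
Reduced cost of mugs: c₃ − yᵀa₃ = 27.5 − (2·1 + 7·5) = 27.5 − 37 = -9.5.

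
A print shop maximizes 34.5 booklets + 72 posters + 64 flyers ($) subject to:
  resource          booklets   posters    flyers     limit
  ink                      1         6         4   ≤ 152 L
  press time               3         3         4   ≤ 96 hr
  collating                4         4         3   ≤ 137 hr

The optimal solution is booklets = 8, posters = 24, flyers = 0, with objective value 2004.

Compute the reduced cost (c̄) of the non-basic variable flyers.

-2

At the optimum: ink uses 152 of 152 (binding); press time uses 96 of 96 (binding); collating uses 128 of 137 (slack = 9).
Since collating is not tight, its dual is 0.
From A_Bᵀ y = c: 1·y_ink + 3·y_press time = 34.5; 6·y_ink + 3·y_press time = 72.
Solving: y_ink = 7.5, y_press time = 9.
Reduced cost of flyers: c₃ − yᵀa₃ = 64 − (7.5·4 + 9·4) = 64 − 66 = -2.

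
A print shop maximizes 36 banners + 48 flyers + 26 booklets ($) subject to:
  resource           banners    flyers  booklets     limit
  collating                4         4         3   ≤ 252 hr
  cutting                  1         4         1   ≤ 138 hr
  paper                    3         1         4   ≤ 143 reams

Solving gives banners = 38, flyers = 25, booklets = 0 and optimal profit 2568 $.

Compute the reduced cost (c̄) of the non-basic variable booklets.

-2

Check each constraint at x*: collating 252/252 (tight); cutting 138/138 (tight); paper 139/143 (slack 4).
By complementary slackness, y = 0 for the non-binding constraint.
Dual feasibility on the basic columns requires 4·y_collating + 1·y_cutting = 36, 4·y_collating + 4·y_cutting = 48.
→ y_collating = 8 and y_cutting = 4.
Reduced cost of booklets: c₃ − yᵀa₃ = 26 − (8·3 + 4·1) = 26 − 28 = -2.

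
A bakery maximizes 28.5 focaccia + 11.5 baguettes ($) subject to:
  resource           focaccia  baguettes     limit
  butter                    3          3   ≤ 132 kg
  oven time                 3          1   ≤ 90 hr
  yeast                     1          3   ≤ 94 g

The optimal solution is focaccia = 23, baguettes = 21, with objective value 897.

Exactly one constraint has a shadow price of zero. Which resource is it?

yeast

butter: 132/132 (binding)
oven time: 90/90 (binding)
yeast: 86/94 (slack 8)
By complementary slackness, a constraint with positive slack has shadow price 0 → yeast.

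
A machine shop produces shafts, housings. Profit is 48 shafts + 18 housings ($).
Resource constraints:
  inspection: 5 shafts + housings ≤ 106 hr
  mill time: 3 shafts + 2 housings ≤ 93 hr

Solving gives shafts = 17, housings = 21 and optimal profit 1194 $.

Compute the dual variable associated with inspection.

6

Both inspection and mill time are binding at x*.
Dual feasibility on the basic columns requires 5·y_inspection + 3·y_mill time = 48, 1·y_inspection + 2·y_mill time = 18.
→ y_inspection = 6 and y_mill time = 6.
Shadow price of inspection = 6.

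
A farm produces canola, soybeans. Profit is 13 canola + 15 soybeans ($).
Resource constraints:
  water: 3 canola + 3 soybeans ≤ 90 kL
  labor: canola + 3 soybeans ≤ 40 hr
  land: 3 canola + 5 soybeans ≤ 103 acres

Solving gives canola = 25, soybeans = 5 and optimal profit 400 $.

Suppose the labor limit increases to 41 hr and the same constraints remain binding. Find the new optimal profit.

401

Binding: water and labor. Non-binding: land (3 unused).
Slack constraints have shadow price 0 (complementary slackness).
The binding rows give the dual system: 3·y_water + 1·y_labor = 13 and 3·y_water + 3·y_labor = 15.
This yields shadow prices y_water = 4, y_labor = 1.
Δz = y_labor·Δb = 1 × (1) = 1, so new z* = 400 + 1 = 401.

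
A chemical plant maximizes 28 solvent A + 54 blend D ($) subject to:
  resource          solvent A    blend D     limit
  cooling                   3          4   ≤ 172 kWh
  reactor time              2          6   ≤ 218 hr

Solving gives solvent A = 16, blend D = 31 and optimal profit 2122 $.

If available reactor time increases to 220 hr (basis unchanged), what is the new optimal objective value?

Both cooling and reactor time are binding at x*.
The binding rows give the dual system: 3·y_cooling + 2·y_reactor time = 28 and 4·y_cooling + 6·y_reactor time = 54.
Solving: y_cooling = 6, y_reactor time = 5.
Δz = y_reactor time·Δb = 5 × (2) = 10, so new z* = 2122 + 10 = 2132.

2132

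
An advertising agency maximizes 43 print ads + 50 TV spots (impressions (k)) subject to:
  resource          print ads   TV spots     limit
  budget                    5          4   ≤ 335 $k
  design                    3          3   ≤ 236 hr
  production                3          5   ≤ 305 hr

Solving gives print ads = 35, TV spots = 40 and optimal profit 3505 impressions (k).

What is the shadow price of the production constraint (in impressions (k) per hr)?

6

Check each constraint at x*: budget 335/335 (tight); design 225/236 (slack 11); production 305/305 (tight).
By complementary slackness, y = 0 for the non-binding constraint.
Dual feasibility on the basic columns requires 5·y_budget + 3·y_production = 43, 4·y_budget + 5·y_production = 50.
Solving: y_budget = 5, y_production = 6.
Shadow price of production = 6.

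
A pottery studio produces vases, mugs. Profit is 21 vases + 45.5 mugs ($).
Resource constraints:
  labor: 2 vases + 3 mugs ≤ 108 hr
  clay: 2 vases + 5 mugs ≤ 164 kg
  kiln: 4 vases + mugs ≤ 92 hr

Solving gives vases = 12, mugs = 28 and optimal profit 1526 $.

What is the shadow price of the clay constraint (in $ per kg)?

7

Binding: labor and clay. Non-binding: kiln (16 unused).
By complementary slackness, y = 0 for the non-binding constraint.
Dual feasibility on the basic columns requires 2·y_labor + 2·y_clay = 21, 3·y_labor + 5·y_clay = 45.5.
→ y_labor = 3.5 and y_clay = 7.
Shadow price of clay = 7.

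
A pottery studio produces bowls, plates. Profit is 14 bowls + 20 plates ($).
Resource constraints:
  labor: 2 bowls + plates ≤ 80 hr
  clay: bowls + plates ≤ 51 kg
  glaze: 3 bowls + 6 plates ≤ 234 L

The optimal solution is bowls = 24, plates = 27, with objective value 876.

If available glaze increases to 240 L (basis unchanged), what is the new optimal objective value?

Check each constraint at x*: labor 75/80 (slack 5); clay 51/51 (tight); glaze 234/234 (tight).
By complementary slackness, y = 0 for the non-binding constraint.
From A_Bᵀ y = c: 1·y_clay + 3·y_glaze = 14; 1·y_clay + 6·y_glaze = 20.
Solving: y_clay = 8, y_glaze = 2.
Δz = y_glaze·Δb = 2 × (6) = 12, so new z* = 876 + 12 = 888.

888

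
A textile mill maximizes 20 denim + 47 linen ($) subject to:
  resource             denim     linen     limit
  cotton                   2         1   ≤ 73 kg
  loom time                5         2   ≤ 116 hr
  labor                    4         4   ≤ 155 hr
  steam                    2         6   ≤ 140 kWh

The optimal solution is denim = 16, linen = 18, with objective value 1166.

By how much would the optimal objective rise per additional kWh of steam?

7.5

At the optimum: cotton uses 50 of 73 (slack = 23); loom time uses 116 of 116 (binding); labor uses 136 of 155 (slack = 19); steam uses 140 of 140 (binding).
Since cotton, labor are not tight, their duals are 0.
Dual feasibility on the basic columns requires 5·y_loom time + 2·y_steam = 20, 2·y_loom time + 6·y_steam = 47.
Solving: y_loom time = 1, y_steam = 7.5.
Shadow price of steam = 7.5.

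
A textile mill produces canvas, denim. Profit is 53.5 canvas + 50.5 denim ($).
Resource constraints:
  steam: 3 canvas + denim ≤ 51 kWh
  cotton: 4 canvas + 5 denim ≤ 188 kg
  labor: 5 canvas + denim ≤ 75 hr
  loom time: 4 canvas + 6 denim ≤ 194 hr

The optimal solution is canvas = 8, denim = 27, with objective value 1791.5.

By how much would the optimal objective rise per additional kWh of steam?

Check each constraint at x*: steam 51/51 (tight); cotton 167/188 (slack 21); labor 67/75 (slack 8); loom time 194/194 (tight).
By complementary slackness, y = 0 for the non-binding constraints.
From A_Bᵀ y = c: 3·y_steam + 4·y_loom time = 53.5; 1·y_steam + 6·y_loom time = 50.5.
Solving: y_steam = 8.5, y_loom time = 7.
Shadow price of steam = 8.5.

8.5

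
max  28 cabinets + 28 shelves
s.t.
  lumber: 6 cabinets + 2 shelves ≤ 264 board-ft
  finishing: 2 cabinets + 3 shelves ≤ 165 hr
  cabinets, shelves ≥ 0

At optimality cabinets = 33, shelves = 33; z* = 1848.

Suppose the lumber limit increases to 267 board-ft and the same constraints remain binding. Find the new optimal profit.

Check each constraint at x*: lumber 264/264 (tight); finishing 165/165 (tight).
The binding rows give the dual system: 6·y_lumber + 2·y_finishing = 28 and 2·y_lumber + 3·y_finishing = 28.
Solving: y_lumber = 2, y_finishing = 8.
Δz = y_lumber·Δb = 2 × (3) = 6, so new z* = 1848 + 6 = 1854.

1854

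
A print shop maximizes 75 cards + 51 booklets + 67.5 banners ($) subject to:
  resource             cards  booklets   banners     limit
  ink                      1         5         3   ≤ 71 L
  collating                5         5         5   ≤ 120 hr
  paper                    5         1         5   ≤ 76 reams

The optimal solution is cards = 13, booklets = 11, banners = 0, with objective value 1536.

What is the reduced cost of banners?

-7.5

At the optimum: ink uses 68 of 71 (slack = 3); collating uses 120 of 120 (binding); paper uses 76 of 76 (binding).
Slack constraints have shadow price 0 (complementary slackness).
The binding rows give the dual system: 5·y_collating + 5·y_paper = 75 and 5·y_collating + 1·y_paper = 51.
→ y_collating = 9 and y_paper = 6.
Reduced cost of banners: c₃ − yᵀa₃ = 67.5 − (9·5 + 6·5) = 67.5 − 75 = -7.5.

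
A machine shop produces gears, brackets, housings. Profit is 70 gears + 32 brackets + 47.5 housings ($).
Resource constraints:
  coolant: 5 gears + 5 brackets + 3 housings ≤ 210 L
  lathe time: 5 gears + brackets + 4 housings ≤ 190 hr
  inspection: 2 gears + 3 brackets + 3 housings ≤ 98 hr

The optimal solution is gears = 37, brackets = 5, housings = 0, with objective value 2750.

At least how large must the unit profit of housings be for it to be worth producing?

51.5

Check each constraint at x*: coolant 210/210 (tight); lathe time 190/190 (tight); inspection 89/98 (slack 9).
Slack constraints have shadow price 0 (complementary slackness).
From A_Bᵀ y = c: 5·y_coolant + 5·y_lathe time = 70; 5·y_coolant + 1·y_lathe time = 32.
This yields shadow prices y_coolant = 4.5, y_lathe time = 9.5.
housings enters the basis when its profit ≥ yᵀa₃ = 4.5·3 + 9.5·4 = 51.5.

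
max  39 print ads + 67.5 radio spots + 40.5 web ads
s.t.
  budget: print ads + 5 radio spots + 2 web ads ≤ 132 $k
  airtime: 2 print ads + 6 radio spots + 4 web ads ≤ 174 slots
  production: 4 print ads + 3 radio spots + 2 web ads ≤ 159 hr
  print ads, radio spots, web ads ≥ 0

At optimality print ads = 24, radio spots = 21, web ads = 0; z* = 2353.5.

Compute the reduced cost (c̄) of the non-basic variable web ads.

-4.5

At the optimum: budget uses 129 of 132 (slack = 3); airtime uses 174 of 174 (binding); production uses 159 of 159 (binding).
Slack constraints have shadow price 0 (complementary slackness).
Dual feasibility on the basic columns requires 2·y_airtime + 4·y_production = 39, 6·y_airtime + 3·y_production = 67.5.
This yields shadow prices y_airtime = 8.5, y_production = 5.5.
Reduced cost of web ads: c₃ − yᵀa₃ = 40.5 − (8.5·4 + 5.5·2) = 40.5 − 45 = -4.5.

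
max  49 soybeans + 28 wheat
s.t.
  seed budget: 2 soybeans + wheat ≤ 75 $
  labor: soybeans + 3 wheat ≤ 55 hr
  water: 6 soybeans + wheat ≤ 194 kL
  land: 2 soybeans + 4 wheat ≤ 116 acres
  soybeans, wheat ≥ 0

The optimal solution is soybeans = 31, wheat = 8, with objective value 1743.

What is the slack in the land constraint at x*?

land used = 2·31 + 4·8 = 94; slack = 116 − 94 = 22.

22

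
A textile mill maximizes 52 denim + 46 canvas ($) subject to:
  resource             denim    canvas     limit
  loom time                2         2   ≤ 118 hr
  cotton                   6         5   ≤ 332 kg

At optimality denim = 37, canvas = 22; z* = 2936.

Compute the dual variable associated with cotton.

6

At the optimum: loom time uses 118 of 118 (binding); cotton uses 332 of 332 (binding).
The binding rows give the dual system: 2·y_loom time + 6·y_cotton = 52 and 2·y_loom time + 5·y_cotton = 46.
Solving: y_loom time = 8, y_cotton = 6.
Shadow price of cotton = 6.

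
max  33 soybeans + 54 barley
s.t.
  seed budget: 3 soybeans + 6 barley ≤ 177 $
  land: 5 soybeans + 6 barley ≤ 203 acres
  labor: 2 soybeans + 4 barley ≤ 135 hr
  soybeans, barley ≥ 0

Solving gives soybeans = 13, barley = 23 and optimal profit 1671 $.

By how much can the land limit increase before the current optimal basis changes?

Binding constraints: seed budget, land. The basis is B = [[3,6],[5,6]] with det -12.
Per unit increase in land, x* moves by d = (0.5, -0.25).
The basis stays optimal until barley reaches 0; allowable increase = 92 acres.

92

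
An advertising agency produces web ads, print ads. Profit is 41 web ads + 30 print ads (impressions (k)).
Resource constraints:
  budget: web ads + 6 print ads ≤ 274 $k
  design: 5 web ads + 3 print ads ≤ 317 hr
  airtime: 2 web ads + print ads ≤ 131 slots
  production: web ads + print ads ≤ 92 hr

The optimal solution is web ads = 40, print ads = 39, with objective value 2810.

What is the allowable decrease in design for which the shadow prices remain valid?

180

Binding constraints: budget, design. The basis is B = [[1,6],[5,3]] with det -27.
Per unit decrease in design, x* moves by d = (-0.2222, 0.037).
The basis stays optimal until web ads reaches 0; allowable decrease = 180 hr.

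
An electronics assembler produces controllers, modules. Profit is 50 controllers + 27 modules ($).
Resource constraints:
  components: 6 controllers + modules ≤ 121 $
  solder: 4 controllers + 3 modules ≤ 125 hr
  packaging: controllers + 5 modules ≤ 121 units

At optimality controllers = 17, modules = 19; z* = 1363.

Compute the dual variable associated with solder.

8

Binding: components and solder. Non-binding: packaging (9 unused).
Since packaging is not tight, its dual is 0.
The binding rows give the dual system: 6·y_components + 4·y_solder = 50 and 1·y_components + 3·y_solder = 27.
This yields shadow prices y_components = 3, y_solder = 8.
Shadow price of solder = 8.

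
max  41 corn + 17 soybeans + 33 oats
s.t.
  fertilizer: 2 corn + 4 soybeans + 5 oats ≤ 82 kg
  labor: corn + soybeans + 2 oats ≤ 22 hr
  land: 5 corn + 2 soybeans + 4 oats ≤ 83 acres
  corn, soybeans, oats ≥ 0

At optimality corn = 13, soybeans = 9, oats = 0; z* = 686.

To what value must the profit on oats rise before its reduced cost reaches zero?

Binding: labor and land. Non-binding: fertilizer (20 unused).
Slack constraints have shadow price 0 (complementary slackness).
From A_Bᵀ y = c: 1·y_labor + 5·y_land = 41; 1·y_labor + 2·y_land = 17.
Solving: y_labor = 1, y_land = 8.
oats enters the basis when its profit ≥ yᵀa₃ = 1·2 + 8·4 = 34.

34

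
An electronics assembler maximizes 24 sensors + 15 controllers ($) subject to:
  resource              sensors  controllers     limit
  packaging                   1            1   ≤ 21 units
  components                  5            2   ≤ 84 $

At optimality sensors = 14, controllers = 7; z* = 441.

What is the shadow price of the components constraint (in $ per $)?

3

Both packaging and components are binding at x*.
From A_Bᵀ y = c: 1·y_packaging + 5·y_components = 24; 1·y_packaging + 2·y_components = 15.
→ y_packaging = 9 and y_components = 3.
Shadow price of components = 3.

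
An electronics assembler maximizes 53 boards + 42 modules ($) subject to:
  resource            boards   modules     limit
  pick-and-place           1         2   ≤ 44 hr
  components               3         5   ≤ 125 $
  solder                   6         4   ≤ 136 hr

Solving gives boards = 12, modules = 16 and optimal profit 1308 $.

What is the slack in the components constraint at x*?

9

components used = 3·12 + 5·16 = 116; slack = 125 − 116 = 9.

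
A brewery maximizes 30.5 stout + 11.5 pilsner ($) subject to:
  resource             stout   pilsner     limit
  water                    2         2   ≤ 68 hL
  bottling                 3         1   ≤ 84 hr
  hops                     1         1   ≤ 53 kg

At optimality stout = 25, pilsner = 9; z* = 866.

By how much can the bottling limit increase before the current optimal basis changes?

Binding constraints: water, bottling. The basis is B = [[2,2],[3,1]] with det -4.
Per unit increase in bottling, x* moves by d = (0.5, -0.5).
The basis stays optimal until pilsner reaches 0; allowable increase = 18 hr.

18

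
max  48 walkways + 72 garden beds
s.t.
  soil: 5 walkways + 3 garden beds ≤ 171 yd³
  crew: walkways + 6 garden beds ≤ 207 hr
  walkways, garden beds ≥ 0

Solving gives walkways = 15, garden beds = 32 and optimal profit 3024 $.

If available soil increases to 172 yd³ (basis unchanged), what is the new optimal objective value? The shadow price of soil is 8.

3032

Δb = 1, so new z* = 3024 + (8)·(1) = 3024 + 8 = 3032.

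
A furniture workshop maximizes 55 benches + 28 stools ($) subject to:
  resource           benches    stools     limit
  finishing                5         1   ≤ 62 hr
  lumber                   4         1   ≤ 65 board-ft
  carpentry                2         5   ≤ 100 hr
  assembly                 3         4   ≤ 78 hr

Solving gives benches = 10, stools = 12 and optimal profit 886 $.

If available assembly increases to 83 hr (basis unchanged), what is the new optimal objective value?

911

Binding: finishing and assembly. Non-binding: lumber (13 unused), carpentry (20 unused).
By complementary slackness, y = 0 for the non-binding constraints.
The binding rows give the dual system: 5·y_finishing + 3·y_assembly = 55 and 1·y_finishing + 4·y_assembly = 28.
This yields shadow prices y_finishing = 8, y_assembly = 5.
Δz = y_assembly·Δb = 5 × (5) = 25, so new z* = 886 + 25 = 911.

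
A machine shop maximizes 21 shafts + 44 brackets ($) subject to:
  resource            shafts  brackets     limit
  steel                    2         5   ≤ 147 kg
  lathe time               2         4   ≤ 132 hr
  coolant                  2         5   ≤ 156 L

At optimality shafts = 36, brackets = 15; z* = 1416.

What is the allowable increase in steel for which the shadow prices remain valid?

9

Binding constraints: steel, lathe time. The basis is B = [[2,5],[2,4]] with det -2.
Per unit increase in steel, x* moves by d = (-2, 1).
The basis stays optimal until coolant becomes binding; allowable increase = 9 kg.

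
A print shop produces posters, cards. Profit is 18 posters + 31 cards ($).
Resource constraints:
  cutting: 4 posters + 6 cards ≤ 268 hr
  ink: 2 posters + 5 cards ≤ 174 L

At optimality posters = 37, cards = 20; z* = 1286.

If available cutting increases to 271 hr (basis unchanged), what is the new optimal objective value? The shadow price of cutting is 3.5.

1296.5

Δb = 3, so new z* = 1286 + (3.5)·(3) = 1286 + 10.5 = 1296.5.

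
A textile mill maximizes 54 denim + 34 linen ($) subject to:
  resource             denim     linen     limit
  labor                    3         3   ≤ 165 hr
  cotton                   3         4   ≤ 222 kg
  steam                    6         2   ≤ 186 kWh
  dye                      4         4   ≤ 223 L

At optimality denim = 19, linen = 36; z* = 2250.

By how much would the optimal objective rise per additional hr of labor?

8

At the optimum: labor uses 165 of 165 (binding); cotton uses 201 of 222 (slack = 21); steam uses 186 of 186 (binding); dye uses 220 of 223 (slack = 3).
Slack constraints have shadow price 0 (complementary slackness).
From A_Bᵀ y = c: 3·y_labor + 6·y_steam = 54; 3·y_labor + 2·y_steam = 34.
Solving: y_labor = 8, y_steam = 5.
Shadow price of labor = 8.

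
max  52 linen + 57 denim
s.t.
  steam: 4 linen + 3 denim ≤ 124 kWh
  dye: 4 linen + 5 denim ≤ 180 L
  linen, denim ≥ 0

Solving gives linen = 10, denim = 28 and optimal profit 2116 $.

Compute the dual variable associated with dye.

Both steam and dye are binding at x*.
Dual feasibility on the basic columns requires 4·y_steam + 4·y_dye = 52, 3·y_steam + 5·y_dye = 57.
This yields shadow prices y_steam = 4, y_dye = 9.
Shadow price of dye = 9.

9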